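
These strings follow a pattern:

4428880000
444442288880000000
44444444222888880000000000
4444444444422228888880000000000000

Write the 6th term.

44444444444444444222222888888880000000000000000000

Term n consists of 3n-1 4's, followed by n 2's, followed by n+2 8's, followed by 3n+1 0's (n = 1, 2, …).
Setting n = 6 gives 17, 6, 8, 19 characters in each block.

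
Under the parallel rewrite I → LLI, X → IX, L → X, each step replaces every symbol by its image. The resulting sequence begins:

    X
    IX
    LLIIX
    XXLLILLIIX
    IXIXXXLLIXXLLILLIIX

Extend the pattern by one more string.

Applying the rule to each of the 19 symbols of IXIXXXLLIXXLLILLIIX gives the pieces LLI IX LLI IX IX IX X X LLI IX IX X X LLI X X LLI LLI IX, which concatenate to the answer.

LLIIXLLIIXIXIXXXLLIIXIXXXLLIXXLLILLIIX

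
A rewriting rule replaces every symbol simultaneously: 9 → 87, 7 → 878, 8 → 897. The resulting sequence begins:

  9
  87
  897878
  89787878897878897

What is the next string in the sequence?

φ(89787878897878897) expands symbol-by-symbol to 897 87 878 897 878 897 878 897 897 87 878 897 878 897 897 87 878; joining the 17 pieces gives the next term.

897878788978788978788978978787889787889789787878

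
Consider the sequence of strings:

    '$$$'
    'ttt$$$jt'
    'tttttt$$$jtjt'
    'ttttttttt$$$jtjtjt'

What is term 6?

ttttttttttttttt$$$jtjtjtjtjt

Each term wraps the previous one in ttt on the left and jt on the right.
From ttttttttt$$$jtjtjt, 2 further steps: ttttttttt$$$jtjtjt → tttttttttttt$$$jtjtjtjt → (answer).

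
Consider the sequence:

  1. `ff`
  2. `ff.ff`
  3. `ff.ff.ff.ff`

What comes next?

ff.ff.ff.ff.ff.ff.ff.ff

Every step duplicates the string with '.' between the halves.
So the next term is two copies of ff.ff.ff.ff with '.' between the halves.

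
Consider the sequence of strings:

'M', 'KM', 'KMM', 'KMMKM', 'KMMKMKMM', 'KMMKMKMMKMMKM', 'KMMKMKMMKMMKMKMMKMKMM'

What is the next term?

KMMKMKMMKMMKMKMMKMKMMKMMKMKMMKMMKM

Each term (from the third on) is the previous term followed by the one before it: term 3 = KM·M = KMM.
Continuing: KMMKMKMMKMMKMKMMKMKMM · KMMKMKMMKMMKM gives term 8.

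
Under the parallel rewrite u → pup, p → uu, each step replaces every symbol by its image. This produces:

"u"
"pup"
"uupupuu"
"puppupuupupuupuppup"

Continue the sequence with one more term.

φ(puppupuupupuupuppup) expands symbol-by-symbol to uu pup uu uu pup uu pup pup uu pup uu pup pup uu pup uu uu pup uu; joining the 19 pieces gives the next term.

uupupuuuupupuupuppupuupupuupuppupuupupuuuupupuu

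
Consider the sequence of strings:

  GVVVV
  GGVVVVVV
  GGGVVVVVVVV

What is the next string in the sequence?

Term n consists of n-1 G's, followed by 2n V's, where the shown terms are n = 2, 3, 4.
At n = 5 the blocks have lengths 4, 10.

GGGGVVVVVVVVVV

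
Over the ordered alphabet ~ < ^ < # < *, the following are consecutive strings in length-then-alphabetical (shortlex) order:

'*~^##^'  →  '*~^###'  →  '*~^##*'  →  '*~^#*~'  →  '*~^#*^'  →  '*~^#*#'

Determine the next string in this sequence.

The successor of *~^#*# increments the rightmost position that isn't already * and resets every position after it to ~.

*~^#**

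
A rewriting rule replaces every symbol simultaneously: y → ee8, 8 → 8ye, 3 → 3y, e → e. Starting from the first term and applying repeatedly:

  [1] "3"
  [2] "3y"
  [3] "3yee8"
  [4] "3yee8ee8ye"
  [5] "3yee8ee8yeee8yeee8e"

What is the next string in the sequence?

Rewriting the 19 symbols of 3yee8ee8yeee8yeee8e one by one yields 3y ee8 e e 8ye e e 8ye ee8 e e e 8ye ee8 e e e 8ye e; concatenated:

3yee8ee8yeee8yeee8eee8yeee8eee8yee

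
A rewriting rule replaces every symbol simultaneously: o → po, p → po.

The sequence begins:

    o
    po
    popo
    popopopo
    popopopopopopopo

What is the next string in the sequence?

Rewriting the 16 symbols of popopopopopopopo one by one yields po po po po po po po po po po po po po po po po; concatenated:

popopopopopopopopopopopopopopopo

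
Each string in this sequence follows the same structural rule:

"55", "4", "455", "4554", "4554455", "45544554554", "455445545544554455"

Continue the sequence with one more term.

45544554554455445545544554554

Each term (from the third on) is the previous term followed by the one before it: term 3 = 4·55 = 455.
So term 8 is 455445545544554455·45544554554.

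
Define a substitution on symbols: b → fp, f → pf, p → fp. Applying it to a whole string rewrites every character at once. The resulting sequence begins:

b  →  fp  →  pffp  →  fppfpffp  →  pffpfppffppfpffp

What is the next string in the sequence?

fppfpffppffpfppfpffpfppffppfpffp

φ(pffpfppffppfpffp) expands symbol-by-symbol to fp pf pf fp pf fp fp pf pf fp fp pf fp pf pf fp; joining the 16 pieces gives the next term.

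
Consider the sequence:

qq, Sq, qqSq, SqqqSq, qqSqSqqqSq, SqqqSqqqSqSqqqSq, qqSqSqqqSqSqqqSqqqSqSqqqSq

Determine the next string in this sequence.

SqqqSqqqSqSqqqSqqqSqSqqqSqSqqqSqqqSqSqqqSq

From term 3 onward, concatenate the second-to-last term with the last: qq·Sq = qqSq, Sq·qqSq = SqqqSq, …
So term 8 is SqqqSqqqSqSqqqSq·qqSqSqqqSqSqqqSqqqSqSqqqSq.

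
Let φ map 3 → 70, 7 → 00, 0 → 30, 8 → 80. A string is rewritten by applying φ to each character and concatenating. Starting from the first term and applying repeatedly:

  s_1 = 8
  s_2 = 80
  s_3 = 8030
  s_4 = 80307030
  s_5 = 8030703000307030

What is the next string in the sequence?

Applying the rule to each of the 16 symbols of 8030703000307030 gives the pieces 80 30 70 30 00 30 70 30 30 30 70 30 00 30 70 30, which concatenate to the answer.

80307030003070303030703000307030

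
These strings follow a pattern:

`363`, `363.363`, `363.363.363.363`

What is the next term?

363.363.363.363.363.363.363.363

s(k+1) = s(k)·.·s(k) — each term doubles the last with '.' between the halves.
So the next term is two copies of 363.363.363.363 with '.' between the halves.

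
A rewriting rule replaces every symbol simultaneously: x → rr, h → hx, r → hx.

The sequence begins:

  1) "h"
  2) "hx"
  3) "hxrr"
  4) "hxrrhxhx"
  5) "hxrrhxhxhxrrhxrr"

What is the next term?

Replace each of the 16 characters of hxrrhxhxhxrrhxrr in place — hx rr hx hx hx rr hx rr hx rr hx hx hx rr hx hx — and concatenate.

hxrrhxhxhxrrhxrrhxrrhxhxhxrrhxhx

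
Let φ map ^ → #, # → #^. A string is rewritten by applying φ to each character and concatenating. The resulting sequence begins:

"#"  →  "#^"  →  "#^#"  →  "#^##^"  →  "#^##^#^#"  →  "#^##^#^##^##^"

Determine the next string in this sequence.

#^##^#^##^##^#^##^#^#

Replace each of the 13 characters of #^##^#^##^##^ in place — #^ # #^ #^ # #^ # #^ #^ # #^ #^ # — and concatenate.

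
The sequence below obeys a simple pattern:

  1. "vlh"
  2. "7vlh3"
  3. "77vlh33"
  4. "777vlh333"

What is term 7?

s(k+1) = 7·s(k)·3, so each term gains 7 as a prefix and 3 as a suffix.
From 777vlh333, 3 further steps: 777vlh333 → 7777vlh3333 → 77777vlh33333 → (answer).

777777vlh333333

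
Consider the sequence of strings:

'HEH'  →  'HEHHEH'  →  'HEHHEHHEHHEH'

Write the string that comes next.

s(k+1) = s(k)·s(k) — each term doubles the last.
One more doubling of HEHHEHHEHHEH gives the answer.

HEHHEHHEHHEHHEHHEHHEHHEH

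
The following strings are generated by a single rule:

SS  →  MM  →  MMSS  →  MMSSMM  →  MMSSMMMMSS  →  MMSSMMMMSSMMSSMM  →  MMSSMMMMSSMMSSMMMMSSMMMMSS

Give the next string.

MMSSMMMMSSMMSSMMMMSSMMMMSSMMSSMMMMSSMMSSMM

This is a Fibonacci-style word recurrence s(k) = s(k−1)·s(k−2): e.g. MM·SS = MMSS.
Continuing: MMSSMMMMSSMMSSMMMMSSMMMMSS · MMSSMMMMSSMMSSMM gives term 8.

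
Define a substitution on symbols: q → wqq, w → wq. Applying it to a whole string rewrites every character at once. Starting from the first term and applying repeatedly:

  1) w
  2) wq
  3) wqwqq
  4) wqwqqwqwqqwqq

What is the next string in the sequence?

Rewriting the 13 symbols of wqwqqwqwqqwqq one by one yields wq wqq wq wqq wqq wq wqq wq wqq wqq wq wqq wqq; concatenated:

wqwqqwqwqqwqqwqwqqwqwqqwqqwqwqqwqq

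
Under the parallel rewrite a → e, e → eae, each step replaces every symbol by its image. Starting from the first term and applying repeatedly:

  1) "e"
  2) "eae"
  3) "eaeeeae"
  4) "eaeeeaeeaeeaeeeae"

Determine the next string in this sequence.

eaeeeaeeaeeaeeeaeeaeeeaeeaeeeaeeaeeaeeeae

Replace each of the 17 characters of eaeeeaeeaeeaeeeae in place — eae e eae eae eae e eae eae e eae eae e eae eae eae e eae — and concatenate.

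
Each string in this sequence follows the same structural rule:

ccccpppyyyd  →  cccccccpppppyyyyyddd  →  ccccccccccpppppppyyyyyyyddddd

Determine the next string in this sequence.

cccccccccccccpppppppppyyyyyyyyyddddddd

The n-th term is 3n+1 c's then 2n+1 p's then 2n+1 y's then 2n-1 d's (n = 1, 2, …).
Setting n = 4 gives 13, 9, 9, 7 characters in each block.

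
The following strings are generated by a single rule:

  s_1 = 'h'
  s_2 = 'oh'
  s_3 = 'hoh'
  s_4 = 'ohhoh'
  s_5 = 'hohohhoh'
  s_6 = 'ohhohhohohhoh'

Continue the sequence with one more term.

hohohhohohhohhohohhoh

Each term (from the third on) is the two preceding terms concatenated in order: term 3 = h·oh = hoh.
The next term joins hohohhoh and ohhohhohohhoh.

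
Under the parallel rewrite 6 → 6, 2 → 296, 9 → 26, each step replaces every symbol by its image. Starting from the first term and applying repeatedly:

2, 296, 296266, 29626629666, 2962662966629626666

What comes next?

Replace each of the 19 characters of 2962662966629626666 in place — 296 26 6 296 6 6 296 26 6 6 6 296 26 6 296 6 6 6 6 — and concatenate.

29626629666296266662962662966666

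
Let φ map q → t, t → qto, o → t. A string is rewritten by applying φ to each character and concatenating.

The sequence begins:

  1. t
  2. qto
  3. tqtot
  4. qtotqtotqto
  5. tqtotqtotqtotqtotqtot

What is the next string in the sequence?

φ(tqtotqtotqtotqtotqtot) expands symbol-by-symbol to qto t qto t qto t qto t qto t qto t qto t qto t qto t qto t qto; joining the 21 pieces gives the next term.

qtotqtotqtotqtotqtotqtotqtotqtotqtotqtotqto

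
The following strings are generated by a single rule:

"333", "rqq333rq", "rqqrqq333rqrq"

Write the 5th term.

rqqrqqrqqrqq333rqrqrqrq

Every step adds rqq to the front and rq to the end of the previous string.
From rqqrqq333rqrq, 2 further steps: rqqrqq333rqrq → rqqrqqrqq333rqrqrq → (answer).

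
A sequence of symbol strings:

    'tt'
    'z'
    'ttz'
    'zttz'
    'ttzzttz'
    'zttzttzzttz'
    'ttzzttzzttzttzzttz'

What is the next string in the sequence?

zttzttzzttzttzzttzzttzttzzttz

From term 3 onward, concatenate the second-to-last term with the last: tt·z = ttz, z·ttz = zttz, …
Continuing: zttzttzzttz · ttzzttzzttzttzzttz gives term 8.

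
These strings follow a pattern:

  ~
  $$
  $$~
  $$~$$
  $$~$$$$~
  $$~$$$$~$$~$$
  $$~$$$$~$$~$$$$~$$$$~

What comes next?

$$~$$$$~$$~$$$$~$$$$~$$~$$$$~$$~$$

Each term (from the third on) is the previous term followed by the one before it: term 3 = $$·~ = $$~.
The next term joins $$~$$$$~$$~$$$$~$$$$~ and $$~$$$$~$$~$$.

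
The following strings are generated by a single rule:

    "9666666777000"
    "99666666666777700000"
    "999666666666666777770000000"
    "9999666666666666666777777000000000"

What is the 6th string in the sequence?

999999666666666666666666666777777770000000000000

Term n consists of n 9's, followed by 3n+3 6's, followed by n+2 7's, followed by 2n+1 0's (n = 1, 2, …).
For term 6, n = 6, so the run lengths are 6, 21, 8, 13.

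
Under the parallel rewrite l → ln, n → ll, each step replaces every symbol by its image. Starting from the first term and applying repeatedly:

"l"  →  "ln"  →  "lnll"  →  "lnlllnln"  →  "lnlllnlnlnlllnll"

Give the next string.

φ(lnlllnlnlnlllnll) expands symbol-by-symbol to ln ll ln ln ln ll ln ll ln ll ln ln ln ll ln ln; joining the 16 pieces gives the next term.

lnlllnlnlnlllnlllnlllnlnlnlllnln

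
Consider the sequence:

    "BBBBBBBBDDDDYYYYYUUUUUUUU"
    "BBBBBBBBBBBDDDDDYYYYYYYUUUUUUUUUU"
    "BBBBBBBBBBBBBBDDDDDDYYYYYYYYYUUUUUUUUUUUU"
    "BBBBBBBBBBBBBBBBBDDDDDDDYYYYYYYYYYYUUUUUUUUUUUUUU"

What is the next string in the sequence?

Each string has the form B^{3n-1} D^{n+1} Y^{2n-1} U^{2n+2}, where the shown terms are n = 3, 4, 5, 6.
For the next term, n = 7, so the run lengths are 20, 8, 13, 16.

BBBBBBBBBBBBBBBBBBBBDDDDDDDDYYYYYYYYYYYYYUUUUUUUUUUUUUUUU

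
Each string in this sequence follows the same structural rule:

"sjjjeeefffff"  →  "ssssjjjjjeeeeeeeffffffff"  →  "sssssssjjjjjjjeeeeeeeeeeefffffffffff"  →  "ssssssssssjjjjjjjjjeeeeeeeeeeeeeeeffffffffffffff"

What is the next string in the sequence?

sssssssssssssjjjjjjjjjjjeeeeeeeeeeeeeeeeeeefffffffffffffffff

Reading off run lengths: s runs 1, 4, 7, 10; j runs 3, 5, 7, 9; e runs 3, 7, 11, 15; f runs 5, 8, 11, 14 — each is linear in n (n = 1, 2, …).
At n = 5 the blocks have lengths 13, 11, 19, 17.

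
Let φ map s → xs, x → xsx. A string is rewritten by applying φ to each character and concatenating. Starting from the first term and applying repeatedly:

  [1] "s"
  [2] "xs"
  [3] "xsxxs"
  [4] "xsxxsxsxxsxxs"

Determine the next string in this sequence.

Applying the rule to each of the 13 symbols of xsxxsxsxxsxxs gives the pieces xsx xs xsx xsx xs xsx xs xsx xsx xs xsx xsx xs, which concatenate to the answer.

xsxxsxsxxsxxsxsxxsxsxxsxxsxsxxsxxs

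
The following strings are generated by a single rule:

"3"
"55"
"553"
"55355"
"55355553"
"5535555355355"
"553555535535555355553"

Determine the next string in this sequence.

5535555355355553555535535555355355

From term 3 onward, concatenate the last term with the second-to-last: 55·3 = 553, 553·55 = 55355, …
So term 8 is 553555535535555355553·5535555355355.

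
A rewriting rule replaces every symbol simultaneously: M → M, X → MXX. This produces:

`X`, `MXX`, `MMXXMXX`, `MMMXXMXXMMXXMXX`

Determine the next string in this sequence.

φ(MMMXXMXXMMXXMXX) expands symbol-by-symbol to M M M MXX MXX M MXX MXX M M MXX MXX M MXX MXX; joining the 15 pieces gives the next term.

MMMMXXMXXMMXXMXXMMMXXMXXMMXXMXX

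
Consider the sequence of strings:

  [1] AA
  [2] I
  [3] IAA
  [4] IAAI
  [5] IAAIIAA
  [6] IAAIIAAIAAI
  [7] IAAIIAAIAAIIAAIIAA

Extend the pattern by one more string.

From term 3 onward, concatenate the last term with the second-to-last: I·AA = IAA, IAA·I = IAAI, …
The next term joins IAAIIAAIAAIIAAIIAA and IAAIIAAIAAI.

IAAIIAAIAAIIAAIIAAIAAIIAAIAAI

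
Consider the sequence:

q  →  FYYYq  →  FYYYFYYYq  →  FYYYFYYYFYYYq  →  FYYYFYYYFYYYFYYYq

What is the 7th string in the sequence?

Every step adds FYYY at the front: s(k+1) = FYYY·s(k).
From FYYYFYYYFYYYFYYYq, 2 further steps: FYYYFYYYFYYYFYYYq → FYYYFYYYFYYYFYYYFYYYq → (answer).

FYYYFYYYFYYYFYYYFYYYFYYYq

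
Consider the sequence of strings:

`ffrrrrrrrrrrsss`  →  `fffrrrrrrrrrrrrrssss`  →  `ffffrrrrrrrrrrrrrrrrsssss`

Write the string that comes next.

fffffrrrrrrrrrrrrrrrrrrrssssss

Each string has the form f^{n-1} r^{3n+1} s^{n}, where the shown terms are n = 3, 4, 5.
Setting n = 6 gives 5, 19, 6 characters in each block.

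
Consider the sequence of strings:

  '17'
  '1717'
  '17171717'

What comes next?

Every step duplicates the string.
Doubling 17171717:

1717171717171717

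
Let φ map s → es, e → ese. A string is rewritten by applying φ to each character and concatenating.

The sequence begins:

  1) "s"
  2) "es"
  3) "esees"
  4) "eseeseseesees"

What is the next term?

φ(eseeseseesees) expands symbol-by-symbol to ese es ese ese es ese es ese ese es ese ese es; joining the 13 pieces gives the next term.

eseeseseeseeseseeseseeseeseseesees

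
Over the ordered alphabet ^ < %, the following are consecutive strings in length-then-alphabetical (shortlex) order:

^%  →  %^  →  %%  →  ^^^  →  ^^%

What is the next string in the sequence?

^%^

The successor of ^^% increments the rightmost position that isn't already % and resets every position after it to ^.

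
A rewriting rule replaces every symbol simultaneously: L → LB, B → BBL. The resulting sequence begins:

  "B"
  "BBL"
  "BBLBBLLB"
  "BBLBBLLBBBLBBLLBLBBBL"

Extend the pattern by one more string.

Rewriting the 21 symbols of BBLBBLLBBBLBBLLBLBBBL one by one yields BBL BBL LB BBL BBL LB LB BBL BBL BBL LB BBL BBL LB LB BBL LB BBL BBL BBL LB; concatenated:

BBLBBLLBBBLBBLLBLBBBLBBLBBLLBBBLBBLLBLBBBLLBBBLBBLBBLLB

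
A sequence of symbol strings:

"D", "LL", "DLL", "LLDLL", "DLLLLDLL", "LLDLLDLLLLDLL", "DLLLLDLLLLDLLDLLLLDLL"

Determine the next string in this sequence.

LLDLLDLLLLDLLDLLLLDLLLLDLLDLLLLDLL

From term 3 onward, concatenate the second-to-last term with the last: D·LL = DLL, LL·DLL = LLDLL, …
Continuing: LLDLLDLLLLDLL · DLLLLDLLLLDLLDLLLLDLL gives term 8.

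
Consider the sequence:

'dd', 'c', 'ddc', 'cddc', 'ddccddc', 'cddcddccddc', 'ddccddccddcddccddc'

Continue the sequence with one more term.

This is a Fibonacci-style word recurrence s(k) = s(k−2)·s(k−1): e.g. dd·c = ddc.
So term 8 is cddcddccddc·ddccddccddcddccddc.

cddcddccddcddccddccddcddccddc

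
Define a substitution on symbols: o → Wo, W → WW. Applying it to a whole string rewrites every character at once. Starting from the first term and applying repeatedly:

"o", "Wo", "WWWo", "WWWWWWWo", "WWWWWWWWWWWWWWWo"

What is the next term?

WWWWWWWWWWWWWWWWWWWWWWWWWWWWWWWo

Applying the rule to each of the 16 symbols of WWWWWWWWWWWWWWWo gives the pieces WW WW WW WW WW WW WW WW WW WW WW WW WW WW WW Wo, which concatenate to the answer.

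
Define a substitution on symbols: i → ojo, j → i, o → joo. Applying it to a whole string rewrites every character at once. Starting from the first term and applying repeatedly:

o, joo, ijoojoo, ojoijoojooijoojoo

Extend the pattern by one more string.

φ(ojoijoojooijoojoo) expands symbol-by-symbol to joo i joo ojo i joo joo i joo joo ojo i joo joo i joo joo; joining the 17 pieces gives the next term.

jooijooojoijoojooijoojooojoijoojooijoojoo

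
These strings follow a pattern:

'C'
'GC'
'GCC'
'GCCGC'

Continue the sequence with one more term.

GCCGCGCC

Each term (from the third on) is the previous term followed by the one before it: term 3 = GC·C = GCC.
The next term joins GCCGC and GCC.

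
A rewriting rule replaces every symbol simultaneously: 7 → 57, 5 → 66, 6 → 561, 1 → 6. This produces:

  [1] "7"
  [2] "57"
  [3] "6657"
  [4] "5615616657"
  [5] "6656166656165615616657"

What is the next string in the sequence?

Replace each of the 22 characters of 6656166656165615616657 in place — 561 561 66 561 6 561 561 561 66 561 6 561 66 561 6 66 561 6 561 561 66 57 — and concatenate.

5615616656165615615616656165616656166656165615616657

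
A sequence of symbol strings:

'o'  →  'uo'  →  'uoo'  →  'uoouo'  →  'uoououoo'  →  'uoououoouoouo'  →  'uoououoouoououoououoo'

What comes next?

uoououoouoououoououoouoououoouoouo

Each term (from the third on) is the previous term followed by the one before it: term 3 = uo·o = uoo.
The next term joins uoououoouoououoououoo and uoououoouoouo.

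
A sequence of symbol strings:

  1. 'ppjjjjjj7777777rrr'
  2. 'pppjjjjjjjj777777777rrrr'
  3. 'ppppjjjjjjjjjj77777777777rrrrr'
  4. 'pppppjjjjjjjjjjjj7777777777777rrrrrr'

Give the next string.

Term n consists of n-1 p's, followed by 2n j's, followed by 2n+1 7's, followed by n r's, where the shown terms are n = 3, 4, 5, 6.
For the next term, n = 7, so the run lengths are 6, 14, 15, 7.

ppppppjjjjjjjjjjjjjj777777777777777rrrrrrr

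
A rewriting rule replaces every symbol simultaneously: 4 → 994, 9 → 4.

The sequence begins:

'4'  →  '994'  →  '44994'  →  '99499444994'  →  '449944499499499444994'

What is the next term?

9949944499499499444994449944499499499444994

Applying the rule to each of the 21 symbols of 449944499499499444994 gives the pieces 994 994 4 4 994 994 994 4 4 994 4 4 994 4 4 994 994 994 4 4 994, which concatenate to the answer.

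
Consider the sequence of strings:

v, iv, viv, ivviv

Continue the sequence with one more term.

vivivviv

From term 3 onward, concatenate the second-to-last term with the last: v·iv = viv, iv·viv = ivviv, …
The next term joins viv and ivviv.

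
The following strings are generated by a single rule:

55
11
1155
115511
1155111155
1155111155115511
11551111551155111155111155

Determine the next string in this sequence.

Each term (from the third on) is the previous term followed by the one before it: term 3 = 11·55 = 1155.
So term 8 is 11551111551155111155111155·1155111155115511.

115511115511551111551111551155111155115511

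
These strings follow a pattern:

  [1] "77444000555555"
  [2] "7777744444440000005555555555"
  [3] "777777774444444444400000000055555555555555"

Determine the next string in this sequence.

77777777777444444444444444000000000000555555555555555555

Each string has the form 7^{3n-1} 4^{4n-1} 0^{3n} 5^{4n+2} (n = 1, 2, …).
Setting n = 4 gives 11, 15, 12, 18 characters in each block.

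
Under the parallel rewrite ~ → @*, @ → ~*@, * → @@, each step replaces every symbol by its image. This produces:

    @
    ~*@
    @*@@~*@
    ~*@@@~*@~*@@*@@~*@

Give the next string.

@*@@~*@~*@~*@@*@@~*@@*@@~*@~*@@@~*@~*@@*@@~*@

Applying the rule to each of the 18 symbols of ~*@@@~*@~*@@*@@~*@ gives the pieces @* @@ ~*@ ~*@ ~*@ @* @@ ~*@ @* @@ ~*@ ~*@ @@ ~*@ ~*@ @* @@ ~*@, which concatenate to the answer.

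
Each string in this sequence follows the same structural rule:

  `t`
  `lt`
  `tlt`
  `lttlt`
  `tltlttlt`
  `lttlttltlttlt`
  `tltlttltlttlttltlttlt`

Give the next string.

Each term (from the third on) is the two preceding terms concatenated in order: term 3 = t·lt = tlt.
Continuing: lttlttltlttlt · tltlttltlttlttltlttlt gives term 8.

lttlttltlttlttltlttltlttlttltlttlt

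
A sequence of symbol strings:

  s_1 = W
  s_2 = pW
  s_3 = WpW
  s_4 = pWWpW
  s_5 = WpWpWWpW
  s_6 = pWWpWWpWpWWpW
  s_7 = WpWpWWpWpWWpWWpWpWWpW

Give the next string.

This is a Fibonacci-style word recurrence s(k) = s(k−2)·s(k−1): e.g. W·pW = WpW.
The next term joins pWWpWWpWpWWpW and WpWpWWpWpWWpWWpWpWWpW.

pWWpWWpWpWWpWWpWpWWpWpWWpWWpWpWWpW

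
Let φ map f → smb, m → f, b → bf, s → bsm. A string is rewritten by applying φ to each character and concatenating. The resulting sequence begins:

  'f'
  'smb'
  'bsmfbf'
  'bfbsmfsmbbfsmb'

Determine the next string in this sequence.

bfsmbbfbsmfsmbbsmfbfbfsmbbsmfbf

φ(bfbsmfsmbbfsmb) expands symbol-by-symbol to bf smb bf bsm f smb bsm f bf bf smb bsm f bf; joining the 14 pieces gives the next term.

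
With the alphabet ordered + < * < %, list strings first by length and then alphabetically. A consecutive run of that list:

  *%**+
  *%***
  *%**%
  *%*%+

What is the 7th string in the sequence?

Stepping forward 3 times from *%*%+: *%*%+ → *%*%* → *%*%%, then the target.

*%%++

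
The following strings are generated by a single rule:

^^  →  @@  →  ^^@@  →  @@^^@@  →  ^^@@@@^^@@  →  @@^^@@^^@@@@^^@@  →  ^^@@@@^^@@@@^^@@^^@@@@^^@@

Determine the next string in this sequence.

This is a Fibonacci-style word recurrence s(k) = s(k−2)·s(k−1): e.g. ^^·@@ = ^^@@.
Continuing: @@^^@@^^@@@@^^@@ · ^^@@@@^^@@@@^^@@^^@@@@^^@@ gives term 8.

@@^^@@^^@@@@^^@@^^@@@@^^@@@@^^@@^^@@@@^^@@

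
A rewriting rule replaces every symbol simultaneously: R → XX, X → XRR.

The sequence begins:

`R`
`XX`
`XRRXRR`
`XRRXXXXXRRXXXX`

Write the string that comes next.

Replace each of the 14 characters of XRRXXXXXRRXXXX in place — XRR XX XX XRR XRR XRR XRR XRR XX XX XRR XRR XRR XRR — and concatenate.

XRRXXXXXRRXRRXRRXRRXRRXXXXXRRXRRXRRXRR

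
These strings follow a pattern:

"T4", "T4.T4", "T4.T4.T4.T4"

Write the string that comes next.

T4.T4.T4.T4.T4.T4.T4.T4

s(k+1) = s(k)·.·s(k) — each term doubles the last with '.' between the halves.
So the next term is two copies of T4.T4.T4.T4 with '.' between the halves.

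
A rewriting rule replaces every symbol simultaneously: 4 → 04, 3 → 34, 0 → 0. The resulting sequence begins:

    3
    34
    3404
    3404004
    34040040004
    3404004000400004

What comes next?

3404004000400004000004

Applying the rule to each of the 16 symbols of 3404004000400004 gives the pieces 34 04 0 04 0 0 04 0 0 0 04 0 0 0 0 04, which concatenate to the answer.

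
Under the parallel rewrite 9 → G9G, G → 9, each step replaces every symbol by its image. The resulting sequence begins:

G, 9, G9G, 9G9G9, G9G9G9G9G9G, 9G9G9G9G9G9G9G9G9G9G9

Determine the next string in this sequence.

Rewriting the 21 symbols of 9G9G9G9G9G9G9G9G9G9G9 one by one yields G9G 9 G9G 9 G9G 9 G9G 9 G9G 9 G9G 9 G9G 9 G9G 9 G9G 9 G9G 9 G9G; concatenated:

G9G9G9G9G9G9G9G9G9G9G9G9G9G9G9G9G9G9G9G9G9G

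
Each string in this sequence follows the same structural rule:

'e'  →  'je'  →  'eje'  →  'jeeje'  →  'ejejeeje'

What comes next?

Each term (from the third on) is the two preceding terms concatenated in order: term 3 = e·je = eje.
Continuing: jeeje · ejejeeje gives term 6.

jeejeejejeeje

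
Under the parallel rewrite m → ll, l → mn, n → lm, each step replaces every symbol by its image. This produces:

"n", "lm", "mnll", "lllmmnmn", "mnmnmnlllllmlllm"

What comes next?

lllmlllmlllmmnmnmnmnmnllmnmnmnll

φ(mnmnmnlllllmlllm) expands symbol-by-symbol to ll lm ll lm ll lm mn mn mn mn mn ll mn mn mn ll; joining the 16 pieces gives the next term.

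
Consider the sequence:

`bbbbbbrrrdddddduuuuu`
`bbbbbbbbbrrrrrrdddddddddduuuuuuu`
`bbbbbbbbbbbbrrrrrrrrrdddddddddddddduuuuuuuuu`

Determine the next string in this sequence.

The n-th term is 3n+3 b's then 3n r's then 4n+2 d's then 2n+3 u's (n = 1, 2, …).
For the next term, n = 4, so the run lengths are 15, 12, 18, 11.

bbbbbbbbbbbbbbbrrrrrrrrrrrrdddddddddddddddddduuuuuuuuuuu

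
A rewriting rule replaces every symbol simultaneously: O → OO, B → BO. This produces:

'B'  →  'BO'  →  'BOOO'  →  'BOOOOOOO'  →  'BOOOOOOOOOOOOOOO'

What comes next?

BOOOOOOOOOOOOOOOOOOOOOOOOOOOOOOO

Replace each of the 16 characters of BOOOOOOOOOOOOOOO in place — BO OO OO OO OO OO OO OO OO OO OO OO OO OO OO OO — and concatenate.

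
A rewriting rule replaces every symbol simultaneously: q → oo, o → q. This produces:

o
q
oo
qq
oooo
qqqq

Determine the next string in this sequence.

Apply φ to qqqq symbol by symbol: q→oo, q→oo, q→oo, q→oo; joined: oo oo oo oo.

oooooooo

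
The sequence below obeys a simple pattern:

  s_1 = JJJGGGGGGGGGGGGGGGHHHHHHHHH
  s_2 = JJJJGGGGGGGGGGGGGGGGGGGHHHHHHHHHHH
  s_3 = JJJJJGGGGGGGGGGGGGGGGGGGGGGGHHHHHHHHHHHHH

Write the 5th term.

Term n consists of n J's, followed by 4n+3 G's, followed by 2n+3 H's, where the shown terms are n = 3, 4, 5.
At n = 7 the blocks have lengths 7, 31, 17.

JJJJJJJGGGGGGGGGGGGGGGGGGGGGGGGGGGGGGGHHHHHHHHHHHHHHHHH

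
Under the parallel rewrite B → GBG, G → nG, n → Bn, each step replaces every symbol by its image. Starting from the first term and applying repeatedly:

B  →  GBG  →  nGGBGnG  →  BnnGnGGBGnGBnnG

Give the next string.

GBGBnBnnGBnnGnGGBGnGBnnGGBGBnBnnG

φ(BnnGnGGBGnGBnnG) expands symbol-by-symbol to GBG Bn Bn nG Bn nG nG GBG nG Bn nG GBG Bn Bn nG; joining the 15 pieces gives the next term.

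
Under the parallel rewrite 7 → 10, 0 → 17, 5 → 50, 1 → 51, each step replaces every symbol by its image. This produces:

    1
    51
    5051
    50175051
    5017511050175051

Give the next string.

φ(5017511050175051) expands symbol-by-symbol to 50 17 51 10 50 51 51 17 50 17 51 10 50 17 50 51; joining the 16 pieces gives the next term.

50175110505151175017511050175051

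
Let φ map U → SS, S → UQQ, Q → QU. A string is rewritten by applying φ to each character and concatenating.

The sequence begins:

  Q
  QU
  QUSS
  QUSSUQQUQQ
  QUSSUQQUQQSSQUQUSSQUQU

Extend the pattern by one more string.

Replace each of the 22 characters of QUSSUQQUQQSSQUQUSSQUQU in place — QU SS UQQ UQQ SS QU QU SS QU QU UQQ UQQ QU SS QU SS UQQ UQQ QU SS QU SS — and concatenate.

QUSSUQQUQQSSQUQUSSQUQUUQQUQQQUSSQUSSUQQUQQQUSSQUSS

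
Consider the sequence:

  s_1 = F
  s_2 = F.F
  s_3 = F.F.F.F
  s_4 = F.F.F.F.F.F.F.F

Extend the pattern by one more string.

F.F.F.F.F.F.F.F.F.F.F.F.F.F.F.F

s(k+1) = s(k)·.·s(k) — each term doubles the last with '.' between the halves.
One more doubling of F.F.F.F.F.F.F.F gives the answer.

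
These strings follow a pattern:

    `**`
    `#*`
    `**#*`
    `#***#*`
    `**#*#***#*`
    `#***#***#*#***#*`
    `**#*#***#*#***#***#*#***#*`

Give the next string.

#***#***#*#***#***#*#***#*#***#***#*#***#*

From term 3 onward, concatenate the second-to-last term with the last: **·#* = **#*, #*·**#* = #***#*, …
So term 8 is #***#***#*#***#*·**#*#***#*#***#***#*#***#*.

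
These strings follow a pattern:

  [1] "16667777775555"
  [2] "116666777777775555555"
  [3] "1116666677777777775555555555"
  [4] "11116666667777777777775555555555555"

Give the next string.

The n-th term is n-1 1's then n+1 6's then 2n+2 7's then 3n-2 5's, where the shown terms are n = 2, 3, 4, 5.
Setting n = 6 gives 5, 7, 14, 16 characters in each block.

111116666666777777777777775555555555555555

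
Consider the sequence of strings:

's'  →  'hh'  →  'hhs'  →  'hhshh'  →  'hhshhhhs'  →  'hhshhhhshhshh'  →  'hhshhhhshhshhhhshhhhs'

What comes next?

Each term (from the third on) is the previous term followed by the one before it: term 3 = hh·s = hhs.
The next term joins hhshhhhshhshhhhshhhhs and hhshhhhshhshh.

hhshhhhshhshhhhshhhhshhshhhhshhshh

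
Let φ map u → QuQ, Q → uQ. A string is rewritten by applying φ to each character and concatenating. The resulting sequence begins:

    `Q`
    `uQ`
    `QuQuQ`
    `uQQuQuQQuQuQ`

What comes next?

Apply φ to uQQuQuQQuQuQ symbol by symbol: u→QuQ, Q→uQ, Q→uQ, u→QuQ, Q→uQ, u→QuQ, Q→uQ, Q→uQ, u→QuQ, Q→uQ, u→QuQ, Q→uQ; joined: QuQ uQ uQ QuQ uQ QuQ uQ uQ QuQ uQ QuQ uQ.

QuQuQuQQuQuQQuQuQuQQuQuQQuQuQ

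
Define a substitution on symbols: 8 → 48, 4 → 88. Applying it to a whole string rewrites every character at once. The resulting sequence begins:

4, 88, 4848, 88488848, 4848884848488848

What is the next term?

Replace each of the 16 characters of 4848884848488848 in place — 88 48 88 48 48 48 88 48 88 48 88 48 48 48 88 48 — and concatenate.

88488848484888488848884848488848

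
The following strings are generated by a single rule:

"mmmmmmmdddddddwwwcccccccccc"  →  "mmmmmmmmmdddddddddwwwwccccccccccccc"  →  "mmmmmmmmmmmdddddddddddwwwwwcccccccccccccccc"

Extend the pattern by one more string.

Each string has the form m^{2n+1} d^{2n+1} w^{n} c^{3n+1}, where the shown terms are n = 3, 4, 5.
For the next term, n = 6, so the run lengths are 13, 13, 6, 19.

mmmmmmmmmmmmmdddddddddddddwwwwwwccccccccccccccccccc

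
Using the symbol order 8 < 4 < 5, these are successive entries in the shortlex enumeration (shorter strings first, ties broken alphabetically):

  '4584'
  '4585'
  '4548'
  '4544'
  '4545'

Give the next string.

4558

The successor of 4545 increments the rightmost position that isn't already 5 and resets every position after it to 8.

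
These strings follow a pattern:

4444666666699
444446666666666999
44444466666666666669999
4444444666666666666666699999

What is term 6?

44444444466666666666666666666669999999

Reading off run lengths: 4 runs 4, 5, 6, 7; 6 runs 7, 10, 13, 16; 9 runs 2, 3, 4, 5 — each is linear in n, where the shown terms are n = 2, 3, 4, 5.
At n = 7 the blocks have lengths 9, 22, 7.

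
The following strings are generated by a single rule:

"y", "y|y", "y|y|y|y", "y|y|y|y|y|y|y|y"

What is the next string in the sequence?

s(k+1) = s(k)·|·s(k) — each term doubles the last with '|' between the halves.
So the next term is two copies of y|y|y|y|y|y|y|y with '|' between the halves.

y|y|y|y|y|y|y|y|y|y|y|y|y|y|y|y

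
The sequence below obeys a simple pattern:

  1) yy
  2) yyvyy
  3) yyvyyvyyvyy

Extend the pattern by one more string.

Every step duplicates the string with 'v' between the halves.
Doubling yyvyyvyyvyy with 'v' between the halves:

yyvyyvyyvyyvyyvyyvyyvyy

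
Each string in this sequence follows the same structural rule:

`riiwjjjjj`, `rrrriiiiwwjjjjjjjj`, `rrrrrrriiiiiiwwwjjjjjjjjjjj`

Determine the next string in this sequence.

rrrrrrrrrriiiiiiiiwwwwjjjjjjjjjjjjjj

The n-th term is 3n-2 r's then 2n i's then n w's then 3n+2 j's (n = 1, 2, …).
At n = 4 the blocks have lengths 10, 8, 4, 14.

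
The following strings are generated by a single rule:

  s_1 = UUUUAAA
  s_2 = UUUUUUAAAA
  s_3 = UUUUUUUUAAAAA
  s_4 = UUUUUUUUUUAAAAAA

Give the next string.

Reading off run lengths: U runs 4, 6, 8, 10; A runs 3, 4, 5, 6 — each is linear in n, where the shown terms are n = 2, 3, 4, 5.
At n = 6 the blocks have lengths 12, 7.

UUUUUUUUUUUUAAAAAAA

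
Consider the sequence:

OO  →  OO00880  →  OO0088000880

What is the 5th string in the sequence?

The strings grow by a fixed suffix 00880 each time.
From OO0088000880, 2 further steps: OO0088000880 → OO008800088000880 → (answer).

OO00880008800088000880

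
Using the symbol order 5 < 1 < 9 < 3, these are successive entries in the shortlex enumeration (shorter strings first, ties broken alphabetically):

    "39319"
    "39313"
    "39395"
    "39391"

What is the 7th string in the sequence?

39335

Stepping forward 3 times from 39391: 39391 → 39399 → 39393, then the target.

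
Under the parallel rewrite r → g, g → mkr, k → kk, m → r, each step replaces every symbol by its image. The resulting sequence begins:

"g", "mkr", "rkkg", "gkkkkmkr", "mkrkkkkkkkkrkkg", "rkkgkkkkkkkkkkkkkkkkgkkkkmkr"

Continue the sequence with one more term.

Rewriting the 28 symbols of rkkgkkkkkkkkkkkkkkkkgkkkkmkr one by one yields g kk kk mkr kk kk kk kk kk kk kk kk kk kk kk kk kk kk kk kk mkr kk kk kk kk r kk g; concatenated:

gkkkkmkrkkkkkkkkkkkkkkkkkkkkkkkkkkkkkkkkmkrkkkkkkkkrkkg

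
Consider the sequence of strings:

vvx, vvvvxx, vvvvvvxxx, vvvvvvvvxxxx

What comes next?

Reading off run lengths: v runs 2, 4, 6, 8; x runs 1, 2, 3, 4 — each is linear in n (n = 1, 2, …).
For the next term, n = 5, so the run lengths are 10, 5.

vvvvvvvvvvxxxxx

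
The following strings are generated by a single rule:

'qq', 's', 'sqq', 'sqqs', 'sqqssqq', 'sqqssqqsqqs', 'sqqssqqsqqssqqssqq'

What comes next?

From term 3 onward, concatenate the last term with the second-to-last: s·qq = sqq, sqq·s = sqqs, …
The next term joins sqqssqqsqqssqqssqq and sqqssqqsqqs.

sqqssqqsqqssqqssqqsqqssqqsqqs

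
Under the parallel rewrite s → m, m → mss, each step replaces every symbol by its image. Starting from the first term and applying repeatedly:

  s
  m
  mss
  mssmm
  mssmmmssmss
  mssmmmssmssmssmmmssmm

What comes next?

φ(mssmmmssmssmssmmmssmm) expands symbol-by-symbol to mss m m mss mss mss m m mss m m mss m m mss mss mss m m mss mss; joining the 21 pieces gives the next term.

mssmmmssmssmssmmmssmmmssmmmssmssmssmmmssmss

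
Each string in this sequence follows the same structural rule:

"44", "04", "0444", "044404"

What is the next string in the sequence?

0444040444

From term 3 onward, concatenate the last term with the second-to-last: 04·44 = 0444, 0444·04 = 044404, …
So term 5 is 044404·0444.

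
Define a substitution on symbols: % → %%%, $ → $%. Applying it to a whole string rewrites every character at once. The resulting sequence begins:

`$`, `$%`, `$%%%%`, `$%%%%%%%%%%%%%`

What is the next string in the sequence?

$%%%%%%%%%%%%%%%%%%%%%%%%%%%%%%%%%%%%%%%%

φ($%%%%%%%%%%%%%) expands symbol-by-symbol to $% %%% %%% %%% %%% %%% %%% %%% %%% %%% %%% %%% %%% %%%; joining the 14 pieces gives the next term.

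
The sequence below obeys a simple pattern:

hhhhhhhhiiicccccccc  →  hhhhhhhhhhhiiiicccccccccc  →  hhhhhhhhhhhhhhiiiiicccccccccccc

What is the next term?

The n-th term is 3n-1 h's then n i's then 2n+2 c's, where the shown terms are n = 3, 4, 5.
Setting n = 6 gives 17, 6, 14 characters in each block.

hhhhhhhhhhhhhhhhhiiiiiicccccccccccccc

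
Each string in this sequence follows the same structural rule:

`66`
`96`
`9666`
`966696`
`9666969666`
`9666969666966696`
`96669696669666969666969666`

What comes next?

966696966696669696669696669666969666966696

From term 3 onward, concatenate the last term with the second-to-last: 96·66 = 9666, 9666·96 = 966696, …
Continuing: 96669696669666969666969666 · 9666969666966696 gives term 8.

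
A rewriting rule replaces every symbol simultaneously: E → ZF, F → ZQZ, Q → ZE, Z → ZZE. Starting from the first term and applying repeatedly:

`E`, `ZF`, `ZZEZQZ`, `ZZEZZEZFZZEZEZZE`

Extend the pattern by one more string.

ZZEZZEZFZZEZZEZFZZEZQZZZEZZEZFZZEZFZZEZZEZF

Replace each of the 16 characters of ZZEZZEZFZZEZEZZE in place — ZZE ZZE ZF ZZE ZZE ZF ZZE ZQZ ZZE ZZE ZF ZZE ZF ZZE ZZE ZF — and concatenate.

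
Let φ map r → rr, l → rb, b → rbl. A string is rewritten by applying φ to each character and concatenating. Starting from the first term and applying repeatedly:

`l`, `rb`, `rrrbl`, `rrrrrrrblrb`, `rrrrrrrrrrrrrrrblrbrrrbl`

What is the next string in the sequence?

Rewriting the 24 symbols of rrrrrrrrrrrrrrrblrbrrrbl one by one yields rr rr rr rr rr rr rr rr rr rr rr rr rr rr rr rbl rb rr rbl rr rr rr rbl rb; concatenated:

rrrrrrrrrrrrrrrrrrrrrrrrrrrrrrrblrbrrrblrrrrrrrblrb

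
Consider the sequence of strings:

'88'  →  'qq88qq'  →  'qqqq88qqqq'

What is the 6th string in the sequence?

Each term wraps the previous one in qq on the left and qq on the right.
From qqqq88qqqq, 3 further steps: qqqq88qqqq → qqqqqq88qqqqqq → qqqqqqqq88qqqqqqqq → (answer).

qqqqqqqqqq88qqqqqqqqqq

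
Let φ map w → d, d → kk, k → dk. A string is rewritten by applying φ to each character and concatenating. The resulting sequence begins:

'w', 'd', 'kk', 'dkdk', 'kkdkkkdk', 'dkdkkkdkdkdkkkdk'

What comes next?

kkdkkkdkdkdkkkdkkkdkkkdkdkdkkkdk

Replace each of the 16 characters of dkdkkkdkdkdkkkdk in place — kk dk kk dk dk dk kk dk kk dk kk dk dk dk kk dk — and concatenate.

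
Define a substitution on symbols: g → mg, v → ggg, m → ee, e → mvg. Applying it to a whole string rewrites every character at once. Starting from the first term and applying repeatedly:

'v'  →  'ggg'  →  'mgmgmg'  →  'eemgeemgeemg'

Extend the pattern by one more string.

mvgmvgeemgmvgmvgeemgmvgmvgeemg

Rewriting each symbol of eemgeemgeemg: e→mvg, e→mvg, m→ee, g→mg, e→mvg, e→mvg, m→ee, g→mg, e→mvg, e→mvg, m→ee, g→mg, which concatenates to mvg mvg ee mg mvg mvg ee mg mvg mvg ee mg.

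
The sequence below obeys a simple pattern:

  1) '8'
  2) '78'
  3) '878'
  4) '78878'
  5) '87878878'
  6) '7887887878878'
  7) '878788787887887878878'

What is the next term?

7887887878878878788787887887878878

This is a Fibonacci-style word recurrence s(k) = s(k−2)·s(k−1): e.g. 8·78 = 878.
The next term joins 7887887878878 and 878788787887887878878.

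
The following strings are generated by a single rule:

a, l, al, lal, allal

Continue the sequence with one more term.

lalallal

Each term (from the third on) is the two preceding terms concatenated in order: term 3 = a·l = al.
Continuing: lal · allal gives term 6.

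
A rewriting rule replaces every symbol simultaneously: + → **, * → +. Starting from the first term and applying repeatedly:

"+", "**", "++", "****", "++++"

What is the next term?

********

Expanding ++++: +→**, +→**, +→**, +→**. Concatenated: ** ** ** **.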